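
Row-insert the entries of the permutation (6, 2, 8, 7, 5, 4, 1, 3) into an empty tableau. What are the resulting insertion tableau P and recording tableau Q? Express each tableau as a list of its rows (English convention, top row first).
P = [[1, 3], [2, 4], [5, 7], [6], [8]], Q = [[1, 3], [2, 4], [5, 8], [6], [7]]

Insert each entry of the permutation into P by Schensted row insertion, recording in Q the position of each new cell.

Insert 6: appended to row 1. P = [[6]].
Insert 2: 2 bumps 6 from row 1; 6 starts row 2. P = [[2], [6]].
Insert 8: appended to row 1. P = [[2, 8], [6]].
Insert 7: 7 bumps 8 from row 1; 8 appends to row 2. P = [[2, 7], [6, 8]].
Insert 5: 5 bumps 7 from row 1; 7 bumps 8 from row 2; 8 starts row 3. P = [[2, 5], [6, 7], [8]].
Insert 4: 4 bumps 5 from row 1; 5 bumps 6 from row 2; 6 bumps 8 from row 3; 8 starts row 4. P = [[2, 4], [5, 7], [6], [8]].
Insert 1: 1 bumps 2 from row 1; 2 bumps 5 from row 2; 5 bumps 6 from row 3; 6 bumps 8 from row 4; 8 starts row 5. P = [[1, 4], [2, 7], [5], [6], [8]].
Insert 3: 3 bumps 4 from row 1; 4 bumps 7 from row 2; 7 appends to row 3. P = [[1, 3], [2, 4], [5, 7], [6], [8]].

So P = [[1, 3], [2, 4], [5, 7], [6], [8]], Q = [[1, 3], [2, 4], [5, 8], [6], [7]].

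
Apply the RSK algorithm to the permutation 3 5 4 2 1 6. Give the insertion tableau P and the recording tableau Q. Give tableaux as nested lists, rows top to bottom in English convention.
P = [[1, 4, 6], [2], [3], [5]], Q = [[1, 2, 6], [3], [4], [5]]

Insert each entry of the permutation into P by Schensted row insertion, recording in Q the position of each new cell.

Insert 3: appended to row 1. P = [[3]].
Insert 5: appended to row 1. P = [[3, 5]].
Insert 4: 4 bumps 5 from row 1; 5 starts row 2. P = [[3, 4], [5]].
Insert 2: 2 bumps 3 from row 1; 3 bumps 5 from row 2; 5 starts row 3. P = [[2, 4], [3], [5]].
Insert 1: 1 bumps 2 from row 1; 2 bumps 3 from row 2; 3 bumps 5 from row 3; 5 starts row 4. P = [[1, 4], [2], [3], [5]].
Insert 6: appended to row 1. P = [[1, 4, 6], [2], [3], [5]].

So P = [[1, 4, 6], [2], [3], [5]], Q = [[1, 2, 6], [3], [4], [5]].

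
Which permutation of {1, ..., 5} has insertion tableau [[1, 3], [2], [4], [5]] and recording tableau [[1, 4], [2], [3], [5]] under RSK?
Reverse the RSK construction: for i from n down to 1, find the cell of Q containing i, remove the entry at that cell from P, and reverse-bump it up through P; the value ejected from row 1 is w(i).

Step i=5: Q has 5 at row 4, column 1; remove 5 from row 4 of P and reverse-bump: 5 enters row 3 and ejects 4; 4 enters row 2 and ejects 2; 2 enters row 1 and ejects 1. So w(5) = 1. P is now [[2, 3], [4], [5]].
Step i=4: Q has 4 at row 1, column 2; remove that cell from P, ejecting 3. So w(4) = 3. P is now [[2], [4], [5]].
Step i=3: Q has 3 at row 3, column 1; remove 5 from row 3 of P and reverse-bump: 5 enters row 2 and ejects 4; 4 enters row 1 and ejects 2. So w(3) = 2. P is now [[4], [5]].
Step i=2: Q has 2 at row 2, column 1; remove 5 from row 2 of P and reverse-bump: 5 enters row 1 and ejects 4. So w(2) = 4. P is now [[5]].
Step i=1: Q has 1 at row 1, column 1; remove that cell from P, ejecting 5. So w(1) = 5. P is now [].

So w = 5 4 2 3 1.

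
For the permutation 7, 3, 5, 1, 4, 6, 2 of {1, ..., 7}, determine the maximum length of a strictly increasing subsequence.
3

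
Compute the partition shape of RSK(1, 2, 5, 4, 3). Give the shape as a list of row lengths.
Row-insert each entry into an empty tableau.

After inserting 1: P = [[1]].
After inserting 2: P = [[1, 2]].
After inserting 5: P = [[1, 2, 5]].
After inserting 4: P = [[1, 2, 4], [5]].
After inserting 3: P = [[1, 2, 3], [4], [5]].

The final insertion tableau P = [[1, 2, 3], [4], [5]] has shape [3, 1, 1].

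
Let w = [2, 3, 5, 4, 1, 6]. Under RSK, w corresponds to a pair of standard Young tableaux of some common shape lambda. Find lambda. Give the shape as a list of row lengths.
[4, 1, 1]

Row-insert each entry into an empty tableau.

After inserting 2: P = [[2]].
After inserting 3: P = [[2, 3]].
After inserting 5: P = [[2, 3, 5]].
After inserting 4: P = [[2, 3, 4], [5]].
After inserting 1: P = [[1, 3, 4], [2], [5]].
After inserting 6: P = [[1, 3, 4, 6], [2], [5]].

The final insertion tableau P = [[1, 3, 4, 6], [2], [5]] has shape [4, 1, 1].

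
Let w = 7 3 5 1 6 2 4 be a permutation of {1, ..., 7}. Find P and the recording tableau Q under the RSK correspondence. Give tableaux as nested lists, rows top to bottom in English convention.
P = [[1, 2, 4], [3, 5, 6], [7]], Q = [[1, 3, 5], [2, 6, 7], [4]]

Insert each entry of the permutation into P by Schensted row insertion, recording in Q the position of each new cell.

Insert 7: appended to row 1. P = [[7]].
Insert 3: 3 bumps 7 from row 1; 7 starts row 2. P = [[3], [7]].
Insert 5: appended to row 1. P = [[3, 5], [7]].
Insert 1: 1 bumps 3 from row 1; 3 bumps 7 from row 2; 7 starts row 3. P = [[1, 5], [3], [7]].
Insert 6: appended to row 1. P = [[1, 5, 6], [3], [7]].
Insert 2: 2 bumps 5 from row 1; 5 appends to row 2. P = [[1, 2, 6], [3, 5], [7]].
Insert 4: 4 bumps 6 from row 1; 6 appends to row 2. P = [[1, 2, 4], [3, 5, 6], [7]].

So P = [[1, 2, 4], [3, 5, 6], [7]], Q = [[1, 3, 5], [2, 6, 7], [4]].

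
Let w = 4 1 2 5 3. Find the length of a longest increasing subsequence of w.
3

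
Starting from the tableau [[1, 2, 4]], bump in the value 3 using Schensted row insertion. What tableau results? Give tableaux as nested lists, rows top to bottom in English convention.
In row 1, 3 replaces 4 (the leftmost entry greater than 3); 4 is bumped to row 2. 4 starts a new row 2. The new tableau is [[1, 2, 3], [4]].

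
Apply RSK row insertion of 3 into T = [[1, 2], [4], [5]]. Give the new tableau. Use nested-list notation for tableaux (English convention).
3 is larger than every entry of row 1, so it is appended to row 1. The new tableau is [[1, 2, 3], [4], [5]].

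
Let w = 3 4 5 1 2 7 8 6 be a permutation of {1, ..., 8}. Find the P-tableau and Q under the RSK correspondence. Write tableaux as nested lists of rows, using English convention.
Insert each entry of the permutation into P by Schensted row insertion, recording in Q the position of each new cell.

Insert 3: appended to row 1. P = [[3]].
Insert 4: appended to row 1. P = [[3, 4]].
Insert 5: appended to row 1. P = [[3, 4, 5]].
Insert 1: 1 bumps 3 from row 1; 3 starts row 2. P = [[1, 4, 5], [3]].
Insert 2: 2 bumps 4 from row 1; 4 appends to row 2. P = [[1, 2, 5], [3, 4]].
Insert 7: appended to row 1. P = [[1, 2, 5, 7], [3, 4]].
Insert 8: appended to row 1. P = [[1, 2, 5, 7, 8], [3, 4]].
Insert 6: 6 bumps 7 from row 1; 7 appends to row 2. P = [[1, 2, 5, 6, 8], [3, 4, 7]].

So P = [[1, 2, 5, 6, 8], [3, 4, 7]], Q = [[1, 2, 3, 6, 7], [4, 5, 8]].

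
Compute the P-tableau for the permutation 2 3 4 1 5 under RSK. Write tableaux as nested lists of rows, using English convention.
Insert 2: appended to row 1. P = [[2]].
Insert 3: appended to row 1. P = [[2, 3]].
Insert 4: appended to row 1. P = [[2, 3, 4]].
Insert 1: 1 bumps 2 from row 1; 2 starts row 2. P = [[1, 3, 4], [2]].
Insert 5: appended to row 1. P = [[1, 3, 4, 5], [2]].

So P = [[1, 3, 4, 5], [2]].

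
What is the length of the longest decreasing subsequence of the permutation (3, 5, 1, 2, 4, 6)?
2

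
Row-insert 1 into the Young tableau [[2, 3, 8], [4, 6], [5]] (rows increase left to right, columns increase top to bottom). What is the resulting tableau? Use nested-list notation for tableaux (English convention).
In row 1, 1 replaces 2 (the leftmost entry greater than 1); 2 is bumped to row 2. In row 2, 2 replaces 4 (the leftmost entry greater than 2); 4 is bumped to row 3. In row 3, 4 replaces 5 (the leftmost entry greater than 4); 5 is bumped to row 4. 5 starts a new row 4. The new tableau is [[1, 3, 8], [2, 6], [4], [5]].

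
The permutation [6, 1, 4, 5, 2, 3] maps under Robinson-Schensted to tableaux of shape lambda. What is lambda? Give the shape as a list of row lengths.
Row-insert each entry into an empty tableau.

After inserting 6: P = [[6]].
After inserting 1: P = [[1], [6]].
After inserting 4: P = [[1, 4], [6]].
After inserting 5: P = [[1, 4, 5], [6]].
After inserting 2: P = [[1, 2, 5], [4], [6]].
After inserting 3: P = [[1, 2, 3], [4, 5], [6]].

The final insertion tableau P = [[1, 2, 3], [4, 5], [6]] has shape [3, 2, 1].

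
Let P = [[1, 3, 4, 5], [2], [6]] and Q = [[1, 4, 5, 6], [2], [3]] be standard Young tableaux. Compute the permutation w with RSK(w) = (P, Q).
6 2 1 3 4 5

Reverse RSK: for i = n, n-1, ..., 1, locate i in Q, remove the corresponding corner cell from P, and reverse-bump its entry up through P; the value ejected from row 1 is w(i).

So w = 6 2 1 3 4 5.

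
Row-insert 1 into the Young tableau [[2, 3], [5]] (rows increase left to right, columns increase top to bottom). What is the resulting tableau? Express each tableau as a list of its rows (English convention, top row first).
[[1, 3], [2], [5]]

In row 1, 1 replaces 2 (the leftmost entry greater than 1); 2 is bumped to row 2. In row 2, 2 replaces 5 (the leftmost entry greater than 2); 5 is bumped to row 3. 5 starts a new row 3. The new tableau is [[1, 3], [2], [5]].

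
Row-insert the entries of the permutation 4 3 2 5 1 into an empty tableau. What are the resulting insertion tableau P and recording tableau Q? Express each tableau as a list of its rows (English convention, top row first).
P = [[1, 5], [2], [3], [4]], Q = [[1, 4], [2], [3], [5]]

Insert each entry of the permutation into P by Schensted row insertion, recording in Q the position of each new cell.

Insert 4: appended to row 1. P = [[4]], Q = [[1]].
Insert 3: 3 bumps 4 from row 1; 4 starts row 2. P = [[3], [4]], Q = [[1], [2]].
Insert 2: 2 bumps 3 from row 1; 3 bumps 4 from row 2; 4 starts row 3. P = [[2], [3], [4]], Q = [[1], [2], [3]].
Insert 5: appended to row 1. P = [[2, 5], [3], [4]], Q = [[1, 4], [2], [3]].
Insert 1: 1 bumps 2 from row 1; 2 bumps 3 from row 2; 3 bumps 4 from row 3; 4 starts row 4. P = [[1, 5], [2], [3], [4]], Q = [[1, 4], [2], [3], [5]].

So P = [[1, 5], [2], [3], [4]], Q = [[1, 4], [2], [3], [5]].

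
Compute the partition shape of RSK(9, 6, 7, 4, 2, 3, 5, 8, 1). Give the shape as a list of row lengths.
Row-insert each entry into an empty tableau.

After inserting 9: P = [[9]].
After inserting 6: P = [[6], [9]].
After inserting 7: P = [[6, 7], [9]].
After inserting 4: P = [[4, 7], [6], [9]].
After inserting 2: P = [[2, 7], [4], [6], [9]].
After inserting 3: P = [[2, 3], [4, 7], [6], [9]].
After inserting 5: P = [[2, 3, 5], [4, 7], [6], [9]].
After inserting 8: P = [[2, 3, 5, 8], [4, 7], [6], [9]].
After inserting 1: P = [[1, 3, 5, 8], [2, 7], [4], [6], [9]].

The final insertion tableau P = [[1, 3, 5, 8], [2, 7], [4], [6], [9]] has shape [4, 2, 1, 1, 1].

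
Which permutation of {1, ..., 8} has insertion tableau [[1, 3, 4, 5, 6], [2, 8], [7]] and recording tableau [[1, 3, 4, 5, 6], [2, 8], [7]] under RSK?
Reverse RSK: for i = n, n-1, ..., 1, locate i in Q, remove the corresponding corner cell from P, and reverse-bump its entry up through P; the value ejected from row 1 is w(i).

So w = 7 2 3 4 5 8 1 6.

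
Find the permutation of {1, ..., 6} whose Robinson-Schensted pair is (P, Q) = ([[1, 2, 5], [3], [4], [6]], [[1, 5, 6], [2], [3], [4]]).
6 4 3 1 2 5

Reverse RSK: for i = n, n-1, ..., 1, locate i in Q, remove the corresponding corner cell from P, and reverse-bump its entry up through P; the value ejected from row 1 is w(i).

So w = 6 4 3 1 2 5.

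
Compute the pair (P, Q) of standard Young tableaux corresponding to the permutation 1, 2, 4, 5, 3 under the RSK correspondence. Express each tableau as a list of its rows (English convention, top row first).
Insert each entry of the permutation into P by Schensted row insertion, recording in Q the position of each new cell.

After inserting 1: P = [[1]].
After inserting 2: P = [[1, 2]].
After inserting 4: P = [[1, 2, 4]].
After inserting 5: P = [[1, 2, 4, 5]].
After inserting 3: P = [[1, 2, 3, 5], [4]].

So P = [[1, 2, 3, 5], [4]], Q = [[1, 2, 3, 4], [5]].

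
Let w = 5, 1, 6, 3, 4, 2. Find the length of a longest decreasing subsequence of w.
3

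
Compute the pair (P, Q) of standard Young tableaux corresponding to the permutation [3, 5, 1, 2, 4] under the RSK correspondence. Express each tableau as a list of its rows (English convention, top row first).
Insert each entry of the permutation into P by Schensted row insertion, recording in Q the position of each new cell.

Insert 3: appended to row 1. P = [[3]].
Insert 5: appended to row 1. P = [[3, 5]].
Insert 1: 1 bumps 3 from row 1; 3 starts row 2. P = [[1, 5], [3]].
Insert 2: 2 bumps 5 from row 1; 5 appends to row 2. P = [[1, 2], [3, 5]].
Insert 4: appended to row 1. P = [[1, 2, 4], [3, 5]].

So P = [[1, 2, 4], [3, 5]], Q = [[1, 2, 5], [3, 4]].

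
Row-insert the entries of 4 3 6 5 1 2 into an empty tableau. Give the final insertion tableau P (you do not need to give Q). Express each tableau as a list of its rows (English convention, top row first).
After inserting 4: P = [[4]].
After inserting 3: P = [[3], [4]].
After inserting 6: P = [[3, 6], [4]].
After inserting 5: P = [[3, 5], [4, 6]].
After inserting 1: P = [[1, 5], [3, 6], [4]].
After inserting 2: P = [[1, 2], [3, 5], [4, 6]].

So P = [[1, 2], [3, 5], [4, 6]].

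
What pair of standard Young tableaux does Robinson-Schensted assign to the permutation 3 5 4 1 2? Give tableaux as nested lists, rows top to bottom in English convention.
P = [[1, 2], [3, 4], [5]], Q = [[1, 2], [3, 5], [4]]

Insert each entry of the permutation into P by Schensted row insertion, recording in Q the position of each new cell.

Insert 3: appended to row 1. P = [[3]], Q = [[1]].
Insert 5: appended to row 1. P = [[3, 5]], Q = [[1, 2]].
Insert 4: 4 bumps 5 from row 1; 5 starts row 2. P = [[3, 4], [5]], Q = [[1, 2], [3]].
Insert 1: 1 bumps 3 from row 1; 3 bumps 5 from row 2; 5 starts row 3. P = [[1, 4], [3], [5]], Q = [[1, 2], [3], [4]].
Insert 2: 2 bumps 4 from row 1; 4 appends to row 2. P = [[1, 2], [3, 4], [5]], Q = [[1, 2], [3, 5], [4]].

So P = [[1, 2], [3, 4], [5]], Q = [[1, 2], [3, 5], [4]].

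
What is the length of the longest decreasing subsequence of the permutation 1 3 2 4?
2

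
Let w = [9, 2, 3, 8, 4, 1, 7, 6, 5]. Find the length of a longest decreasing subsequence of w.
5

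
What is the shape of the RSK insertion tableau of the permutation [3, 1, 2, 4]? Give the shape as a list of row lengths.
Row-insert each entry into an empty tableau.

After inserting 3: P = [[3]].
After inserting 1: P = [[1], [3]].
After inserting 2: P = [[1, 2], [3]].
After inserting 4: P = [[1, 2, 4], [3]].

The final insertion tableau P = [[1, 2, 4], [3]] has shape [3, 1].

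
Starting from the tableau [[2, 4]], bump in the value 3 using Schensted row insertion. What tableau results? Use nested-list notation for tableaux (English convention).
[[2, 3], [4]]

In row 1, 3 replaces 4 (the leftmost entry greater than 3); 4 is bumped to row 2. 4 starts a new row 2. The new tableau is [[2, 3], [4]].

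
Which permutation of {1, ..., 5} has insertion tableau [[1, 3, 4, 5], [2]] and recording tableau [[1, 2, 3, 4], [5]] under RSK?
Reverse the RSK construction: for i from n down to 1, find the cell of Q containing i, remove the entry at that cell from P, and reverse-bump it up through P; the value ejected from row 1 is w(i).

Step i=5: Q has 5 at row 2, column 1; remove 2 from row 2 of P and reverse-bump: 2 enters row 1 and ejects 1. So w(5) = 1. P is now [[2, 3, 4, 5]].
Step i=4: Q has 4 at row 1, column 4; remove that cell from P, ejecting 5. So w(4) = 5. P is now [[2, 3, 4]].
Step i=3: Q has 3 at row 1, column 3; remove that cell from P, ejecting 4. So w(3) = 4. P is now [[2, 3]].
Step i=2: Q has 2 at row 1, column 2; remove that cell from P, ejecting 3. So w(2) = 3. P is now [[2]].
Step i=1: Q has 1 at row 1, column 1; remove that cell from P, ejecting 2. So w(1) = 2. P is now [].

So w = 2 3 4 5 1.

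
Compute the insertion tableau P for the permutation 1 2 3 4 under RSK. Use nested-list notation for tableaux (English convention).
P = [[1, 2, 3, 4]]

Insert 1: appended to row 1. P = [[1]].
Insert 2: appended to row 1. P = [[1, 2]].
Insert 3: appended to row 1. P = [[1, 2, 3]].
Insert 4: appended to row 1. P = [[1, 2, 3, 4]].

So P = [[1, 2, 3, 4]].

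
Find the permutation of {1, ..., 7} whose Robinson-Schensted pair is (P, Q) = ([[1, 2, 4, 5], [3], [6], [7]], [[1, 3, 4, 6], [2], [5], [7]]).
Reverse RSK: for i = n, n-1, ..., 1, locate i in Q, remove the corresponding corner cell from P, and reverse-bump its entry up through P; the value ejected from row 1 is w(i).

So w = 7 1 3 6 4 5 2.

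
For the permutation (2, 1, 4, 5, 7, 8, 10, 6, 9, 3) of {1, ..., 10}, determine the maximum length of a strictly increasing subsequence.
6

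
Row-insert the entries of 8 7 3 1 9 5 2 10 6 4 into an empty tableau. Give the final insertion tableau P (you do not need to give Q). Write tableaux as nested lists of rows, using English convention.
P = [[1, 2, 4], [3, 5, 6], [7, 9, 10], [8]]

Insert 8: appended to row 1. P = [[8]].
Insert 7: 7 bumps 8 from row 1; 8 starts row 2. P = [[7], [8]].
Insert 3: 3 bumps 7 from row 1; 7 bumps 8 from row 2; 8 starts row 3. P = [[3], [7], [8]].
Insert 1: 1 bumps 3 from row 1; 3 bumps 7 from row 2; 7 bumps 8 from row 3; 8 starts row 4. P = [[1], [3], [7], [8]].
Insert 9: appended to row 1. P = [[1, 9], [3], [7], [8]].
Insert 5: 5 bumps 9 from row 1; 9 appends to row 2. P = [[1, 5], [3, 9], [7], [8]].
Insert 2: 2 bumps 5 from row 1; 5 bumps 9 from row 2; 9 appends to row 3. P = [[1, 2], [3, 5], [7, 9], [8]].
Insert 10: appended to row 1. P = [[1, 2, 10], [3, 5], [7, 9], [8]].
Insert 6: 6 bumps 10 from row 1; 10 appends to row 2. P = [[1, 2, 6], [3, 5, 10], [7, 9], [8]].
Insert 4: 4 bumps 6 from row 1; 6 bumps 10 from row 2; 10 appends to row 3. P = [[1, 2, 4], [3, 5, 6], [7, 9, 10], [8]].

So P = [[1, 2, 4], [3, 5, 6], [7, 9, 10], [8]].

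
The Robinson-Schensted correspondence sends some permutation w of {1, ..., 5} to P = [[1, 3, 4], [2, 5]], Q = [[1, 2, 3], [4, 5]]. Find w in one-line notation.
Reverse the RSK construction: for i from n down to 1, find the cell of Q containing i, remove the entry at that cell from P, and reverse-bump it up through P; the value ejected from row 1 is w(i).

Step i=5: Q has 5 at row 2, column 2; remove 5 from row 2 of P and reverse-bump: 5 enters row 1 and ejects 4. So w(5) = 4. P is now [[1, 3, 5], [2]].
Step i=4: Q has 4 at row 2, column 1; remove 2 from row 2 of P and reverse-bump: 2 enters row 1 and ejects 1. So w(4) = 1. P is now [[2, 3, 5]].
Step i=3: Q has 3 at row 1, column 3; remove that cell from P, ejecting 5. So w(3) = 5. P is now [[2, 3]].
Step i=2: Q has 2 at row 1, column 2; remove that cell from P, ejecting 3. So w(2) = 3. P is now [[2]].
Step i=1: Q has 1 at row 1, column 1; remove that cell from P, ejecting 2. So w(1) = 2. P is now [].

So w = 2 3 5 1 4.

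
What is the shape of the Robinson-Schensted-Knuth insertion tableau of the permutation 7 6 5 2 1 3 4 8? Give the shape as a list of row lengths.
[4, 1, 1, 1, 1]

Row-insert each entry into an empty tableau.

After inserting 7: P = [[7]].
After inserting 6: P = [[6], [7]].
After inserting 5: P = [[5], [6], [7]].
After inserting 2: P = [[2], [5], [6], [7]].
After inserting 1: P = [[1], [2], [5], [6], [7]].
After inserting 3: P = [[1, 3], [2], [5], [6], [7]].
After inserting 4: P = [[1, 3, 4], [2], [5], [6], [7]].
After inserting 8: P = [[1, 3, 4, 8], [2], [5], [6], [7]].

The final insertion tableau P = [[1, 3, 4, 8], [2], [5], [6], [7]] has shape [4, 1, 1, 1, 1].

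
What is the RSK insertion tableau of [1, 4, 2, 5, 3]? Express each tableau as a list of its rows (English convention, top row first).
Insert 1: appended to row 1. P = [[1]].
Insert 4: appended to row 1. P = [[1, 4]].
Insert 2: 2 bumps 4 from row 1; 4 starts row 2. P = [[1, 2], [4]].
Insert 5: appended to row 1. P = [[1, 2, 5], [4]].
Insert 3: 3 bumps 5 from row 1; 5 appends to row 2. P = [[1, 2, 3], [4, 5]].

So P = [[1, 2, 3], [4, 5]].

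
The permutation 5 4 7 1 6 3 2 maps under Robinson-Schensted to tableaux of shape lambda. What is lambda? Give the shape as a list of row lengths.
[2, 2, 2, 1]

Row-insert each entry into an empty tableau.

After inserting 5: P = [[5]].
After inserting 4: P = [[4], [5]].
After inserting 7: P = [[4, 7], [5]].
After inserting 1: P = [[1, 7], [4], [5]].
After inserting 6: P = [[1, 6], [4, 7], [5]].
After inserting 3: P = [[1, 3], [4, 6], [5, 7]].
After inserting 2: P = [[1, 2], [3, 6], [4, 7], [5]].

The final insertion tableau P = [[1, 2], [3, 6], [4, 7], [5]] has shape [2, 2, 2, 1].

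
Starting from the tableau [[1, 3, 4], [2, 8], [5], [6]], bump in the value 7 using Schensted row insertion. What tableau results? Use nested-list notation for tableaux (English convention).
7 is larger than every entry of row 1, so it is appended to row 1. The new tableau is [[1, 3, 4, 7], [2, 8], [5], [6]].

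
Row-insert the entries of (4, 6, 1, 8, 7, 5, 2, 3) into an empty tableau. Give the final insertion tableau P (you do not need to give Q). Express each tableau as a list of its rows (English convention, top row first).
P = [[1, 2, 3], [4, 5, 7], [6], [8]]

Insert 4: appended to row 1. P = [[4]].
Insert 6: appended to row 1. P = [[4, 6]].
Insert 1: 1 bumps 4 from row 1; 4 starts row 2. P = [[1, 6], [4]].
Insert 8: appended to row 1. P = [[1, 6, 8], [4]].
Insert 7: 7 bumps 8 from row 1; 8 appends to row 2. P = [[1, 6, 7], [4, 8]].
Insert 5: 5 bumps 6 from row 1; 6 bumps 8 from row 2; 8 starts row 3. P = [[1, 5, 7], [4, 6], [8]].
Insert 2: 2 bumps 5 from row 1; 5 bumps 6 from row 2; 6 bumps 8 from row 3; 8 starts row 4. P = [[1, 2, 7], [4, 5], [6], [8]].
Insert 3: 3 bumps 7 from row 1; 7 appends to row 2. P = [[1, 2, 3], [4, 5, 7], [6], [8]].

So P = [[1, 2, 3], [4, 5, 7], [6], [8]].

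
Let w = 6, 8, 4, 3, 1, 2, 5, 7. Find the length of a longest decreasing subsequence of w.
4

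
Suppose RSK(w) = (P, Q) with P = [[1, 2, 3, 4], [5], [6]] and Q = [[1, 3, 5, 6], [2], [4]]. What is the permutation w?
6 1 5 2 3 4

Reverse the RSK construction: for i from n down to 1, find the cell of Q containing i, remove the entry at that cell from P, and reverse-bump it up through P; the value ejected from row 1 is w(i).

Step i=6: Q has 6 at row 1, column 4; remove that cell from P, ejecting 4. So w(6) = 4. P is now [[1, 2, 3], [5], [6]].
Step i=5: Q has 5 at row 1, column 3; remove that cell from P, ejecting 3. So w(5) = 3. P is now [[1, 2], [5], [6]].
Step i=4: Q has 4 at row 3, column 1; remove 6 from row 3 of P and reverse-bump: 6 enters row 2 and ejects 5; 5 enters row 1 and ejects 2. So w(4) = 2. P is now [[1, 5], [6]].
Step i=3: Q has 3 at row 1, column 2; remove that cell from P, ejecting 5. So w(3) = 5. P is now [[1], [6]].
Step i=2: Q has 2 at row 2, column 1; remove 6 from row 2 of P and reverse-bump: 6 enters row 1 and ejects 1. So w(2) = 1. P is now [[6]].
Step i=1: Q has 1 at row 1, column 1; remove that cell from P, ejecting 6. So w(1) = 6. P is now [].

So w = 6 1 5 2 3 4.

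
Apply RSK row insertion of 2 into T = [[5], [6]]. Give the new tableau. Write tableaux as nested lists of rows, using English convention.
In row 1, 2 replaces 5 (the leftmost entry greater than 2); 5 is bumped to row 2. In row 2, 5 replaces 6 (the leftmost entry greater than 5); 6 is bumped to row 3. 6 starts a new row 3. The new tableau is [[2], [5], [6]].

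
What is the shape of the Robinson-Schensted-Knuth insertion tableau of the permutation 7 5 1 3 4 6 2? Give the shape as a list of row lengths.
Row-insert each entry into an empty tableau.

After inserting 7: P = [[7]].
After inserting 5: P = [[5], [7]].
After inserting 1: P = [[1], [5], [7]].
After inserting 3: P = [[1, 3], [5], [7]].
After inserting 4: P = [[1, 3, 4], [5], [7]].
After inserting 6: P = [[1, 3, 4, 6], [5], [7]].
After inserting 2: P = [[1, 2, 4, 6], [3], [5], [7]].

The final insertion tableau P = [[1, 2, 4, 6], [3], [5], [7]] has shape [4, 1, 1, 1].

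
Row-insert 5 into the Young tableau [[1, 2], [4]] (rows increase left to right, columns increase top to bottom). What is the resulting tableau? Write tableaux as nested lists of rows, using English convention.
5 is larger than every entry of row 1, so it is appended to row 1. The new tableau is [[1, 2, 5], [4]].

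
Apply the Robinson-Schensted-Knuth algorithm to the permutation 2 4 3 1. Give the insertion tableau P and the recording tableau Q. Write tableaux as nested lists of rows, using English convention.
Insert each entry of the permutation into P by Schensted row insertion, recording in Q the position of each new cell.

Insert 2: appended to row 1. P = [[2]].
Insert 4: appended to row 1. P = [[2, 4]].
Insert 3: 3 bumps 4 from row 1; 4 starts row 2. P = [[2, 3], [4]].
Insert 1: 1 bumps 2 from row 1; 2 bumps 4 from row 2; 4 starts row 3. P = [[1, 3], [2], [4]].

So P = [[1, 3], [2], [4]], Q = [[1, 2], [3], [4]].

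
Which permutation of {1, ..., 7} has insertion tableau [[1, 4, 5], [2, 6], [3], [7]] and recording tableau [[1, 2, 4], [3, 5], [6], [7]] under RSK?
3 4 2 7 6 5 1

Reverse the RSK construction: for i from n down to 1, find the cell of Q containing i, remove the entry at that cell from P, and reverse-bump it up through P; the value ejected from row 1 is w(i).

Step i=7: Q has 7 at row 4, column 1; remove 7 from row 4 of P and reverse-bump: 7 enters row 3 and ejects 3; 3 enters row 2 and ejects 2; 2 enters row 1 and ejects 1. So w(7) = 1. P is now [[2, 4, 5], [3, 6], [7]].
Step i=6: Q has 6 at row 3, column 1; remove 7 from row 3 of P and reverse-bump: 7 enters row 2 and ejects 6; 6 enters row 1 and ejects 5. So w(6) = 5. P is now [[2, 4, 6], [3, 7]].
Step i=5: Q has 5 at row 2, column 2; remove 7 from row 2 of P and reverse-bump: 7 enters row 1 and ejects 6. So w(5) = 6. P is now [[2, 4, 7], [3]].
Step i=4: Q has 4 at row 1, column 3; remove that cell from P, ejecting 7. So w(4) = 7. P is now [[2, 4], [3]].
Step i=3: Q has 3 at row 2, column 1; remove 3 from row 2 of P and reverse-bump: 3 enters row 1 and ejects 2. So w(3) = 2. P is now [[3, 4]].
Step i=2: Q has 2 at row 1, column 2; remove that cell from P, ejecting 4. So w(2) = 4. P is now [[3]].
Step i=1: Q has 1 at row 1, column 1; remove that cell from P, ejecting 3. So w(1) = 3. P is now [].

So w = 3 4 2 7 6 5 1.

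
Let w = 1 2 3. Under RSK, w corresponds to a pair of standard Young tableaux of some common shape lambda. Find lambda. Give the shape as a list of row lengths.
Row-insert each entry into an empty tableau.

After inserting 1: P = [[1]].
After inserting 2: P = [[1, 2]].
After inserting 3: P = [[1, 2, 3]].

The final insertion tableau P = [[1, 2, 3]] has shape [3].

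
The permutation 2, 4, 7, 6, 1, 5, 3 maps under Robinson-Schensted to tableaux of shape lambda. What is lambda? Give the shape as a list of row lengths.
[3, 2, 1, 1]

RSK row insertion gives P = [[1, 3, 5], [2, 4], [6], [7]], which has shape [3, 2, 1, 1].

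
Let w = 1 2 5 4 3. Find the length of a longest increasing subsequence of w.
3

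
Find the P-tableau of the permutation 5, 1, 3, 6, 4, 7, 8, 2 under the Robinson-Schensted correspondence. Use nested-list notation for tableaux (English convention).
Insert 5: appended to row 1. P = [[5]].
Insert 1: 1 bumps 5 from row 1; 5 starts row 2. P = [[1], [5]].
Insert 3: appended to row 1. P = [[1, 3], [5]].
Insert 6: appended to row 1. P = [[1, 3, 6], [5]].
Insert 4: 4 bumps 6 from row 1; 6 appends to row 2. P = [[1, 3, 4], [5, 6]].
Insert 7: appended to row 1. P = [[1, 3, 4, 7], [5, 6]].
Insert 8: appended to row 1. P = [[1, 3, 4, 7, 8], [5, 6]].
Insert 2: 2 bumps 3 from row 1; 3 bumps 5 from row 2; 5 starts row 3. P = [[1, 2, 4, 7, 8], [3, 6], [5]].

So P = [[1, 2, 4, 7, 8], [3, 6], [5]].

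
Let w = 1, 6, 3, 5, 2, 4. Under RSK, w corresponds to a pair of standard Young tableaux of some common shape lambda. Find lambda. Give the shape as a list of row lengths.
Row-insert each entry into an empty tableau.

After inserting 1: P = [[1]].
After inserting 6: P = [[1, 6]].
After inserting 3: P = [[1, 3], [6]].
After inserting 5: P = [[1, 3, 5], [6]].
After inserting 2: P = [[1, 2, 5], [3], [6]].
After inserting 4: P = [[1, 2, 4], [3, 5], [6]].

The final insertion tableau P = [[1, 2, 4], [3, 5], [6]] has shape [3, 2, 1].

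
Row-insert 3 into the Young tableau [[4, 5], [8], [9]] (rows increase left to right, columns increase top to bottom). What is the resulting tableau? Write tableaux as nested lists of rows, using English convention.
[[3, 5], [4], [8], [9]]

In row 1, 3 replaces 4 (the leftmost entry greater than 3); 4 is bumped to row 2. In row 2, 4 replaces 8 (the leftmost entry greater than 4); 8 is bumped to row 3. In row 3, 8 replaces 9 (the leftmost entry greater than 8); 9 is bumped to row 4. 9 starts a new row 4. The new tableau is [[3, 5], [4], [8], [9]].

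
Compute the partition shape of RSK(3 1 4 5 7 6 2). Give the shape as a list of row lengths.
RSK row insertion gives P = [[1, 2, 5, 6], [3, 4], [7]], which has shape [4, 2, 1].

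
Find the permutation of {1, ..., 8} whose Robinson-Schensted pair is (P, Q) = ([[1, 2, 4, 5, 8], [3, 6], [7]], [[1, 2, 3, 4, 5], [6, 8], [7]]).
Reverse the RSK construction: for i from n down to 1, find the cell of Q containing i, remove the entry at that cell from P, and reverse-bump it up through P; the value ejected from row 1 is w(i).

Step i=8: Q has 8 at row 2, column 2; remove 6 from row 2 of P and reverse-bump: 6 enters row 1 and ejects 5. So w(8) = 5. P is now [[1, 2, 4, 6, 8], [3], [7]].
Step i=7: Q has 7 at row 3, column 1; remove 7 from row 3 of P and reverse-bump: 7 enters row 2 and ejects 3; 3 enters row 1 and ejects 2. So w(7) = 2. P is now [[1, 3, 4, 6, 8], [7]].
Step i=6: Q has 6 at row 2, column 1; remove 7 from row 2 of P and reverse-bump: 7 enters row 1 and ejects 6. So w(6) = 6. P is now [[1, 3, 4, 7, 8]].
Step i=5: Q has 5 at row 1, column 5; remove that cell from P, ejecting 8. So w(5) = 8. P is now [[1, 3, 4, 7]].
Step i=4: Q has 4 at row 1, column 4; remove that cell from P, ejecting 7. So w(4) = 7. P is now [[1, 3, 4]].
Step i=3: Q has 3 at row 1, column 3; remove that cell from P, ejecting 4. So w(3) = 4. P is now [[1, 3]].
Step i=2: Q has 2 at row 1, column 2; remove that cell from P, ejecting 3. So w(2) = 3. P is now [[1]].
Step i=1: Q has 1 at row 1, column 1; remove that cell from P, ejecting 1. So w(1) = 1. P is now [].

So w = 1 3 4 7 8 6 2 5.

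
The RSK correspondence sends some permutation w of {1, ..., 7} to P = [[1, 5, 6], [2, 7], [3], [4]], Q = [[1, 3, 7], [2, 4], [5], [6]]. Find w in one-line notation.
Reverse RSK: for i = n, n-1, ..., 1, locate i in Q, remove the corresponding corner cell from P, and reverse-bump its entry up through P; the value ejected from row 1 is w(i).

So w = 4 3 7 5 2 1 6.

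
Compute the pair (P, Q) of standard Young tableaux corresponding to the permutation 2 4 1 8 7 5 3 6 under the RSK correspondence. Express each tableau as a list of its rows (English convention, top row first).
Insert each entry of the permutation into P by Schensted row insertion, recording in Q the position of each new cell.

After inserting 2: P = [[2]].
After inserting 4: P = [[2, 4]].
After inserting 1: P = [[1, 4], [2]].
After inserting 8: P = [[1, 4, 8], [2]].
After inserting 7: P = [[1, 4, 7], [2, 8]].
After inserting 5: P = [[1, 4, 5], [2, 7], [8]].
After inserting 3: P = [[1, 3, 5], [2, 4], [7], [8]].
After inserting 6: P = [[1, 3, 5, 6], [2, 4], [7], [8]].

So P = [[1, 3, 5, 6], [2, 4], [7], [8]], Q = [[1, 2, 4, 8], [3, 5], [6], [7]].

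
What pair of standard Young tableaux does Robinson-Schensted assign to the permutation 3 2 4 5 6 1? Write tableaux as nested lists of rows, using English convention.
P = [[1, 4, 5, 6], [2], [3]], Q = [[1, 3, 4, 5], [2], [6]]

Insert each entry of the permutation into P by Schensted row insertion, recording in Q the position of each new cell.

Insert 3: appended to row 1. P = [[3]].
Insert 2: 2 bumps 3 from row 1; 3 starts row 2. P = [[2], [3]].
Insert 4: appended to row 1. P = [[2, 4], [3]].
Insert 5: appended to row 1. P = [[2, 4, 5], [3]].
Insert 6: appended to row 1. P = [[2, 4, 5, 6], [3]].
Insert 1: 1 bumps 2 from row 1; 2 bumps 3 from row 2; 3 starts row 3. P = [[1, 4, 5, 6], [2], [3]].

So P = [[1, 4, 5, 6], [2], [3]], Q = [[1, 3, 4, 5], [2], [6]].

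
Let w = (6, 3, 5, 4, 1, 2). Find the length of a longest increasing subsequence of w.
2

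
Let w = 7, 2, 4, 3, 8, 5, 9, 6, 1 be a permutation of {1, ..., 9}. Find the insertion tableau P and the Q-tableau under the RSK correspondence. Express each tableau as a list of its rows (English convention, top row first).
Insert each entry of the permutation into P by Schensted row insertion, recording in Q the position of each new cell.

Insert 7: appended to row 1. P = [[7]], Q = [[1]].
Insert 2: 2 bumps 7 from row 1; 7 starts row 2. P = [[2], [7]], Q = [[1], [2]].
Insert 4: appended to row 1. P = [[2, 4], [7]], Q = [[1, 3], [2]].
Insert 3: 3 bumps 4 from row 1; 4 bumps 7 from row 2; 7 starts row 3. P = [[2, 3], [4], [7]], Q = [[1, 3], [2], [4]].
Insert 8: appended to row 1. P = [[2, 3, 8], [4], [7]], Q = [[1, 3, 5], [2], [4]].
Insert 5: 5 bumps 8 from row 1; 8 appends to row 2. P = [[2, 3, 5], [4, 8], [7]], Q = [[1, 3, 5], [2, 6], [4]].
Insert 9: appended to row 1. P = [[2, 3, 5, 9], [4, 8], [7]], Q = [[1, 3, 5, 7], [2, 6], [4]].
Insert 6: 6 bumps 9 from row 1; 9 appends to row 2. P = [[2, 3, 5, 6], [4, 8, 9], [7]], Q = [[1, 3, 5, 7], [2, 6, 8], [4]].
Insert 1: 1 bumps 2 from row 1; 2 bumps 4 from row 2; 4 bumps 7 from row 3; 7 starts row 4. P = [[1, 3, 5, 6], [2, 8, 9], [4], [7]], Q = [[1, 3, 5, 7], [2, 6, 8], [4], [9]].

So P = [[1, 3, 5, 6], [2, 8, 9], [4], [7]], Q = [[1, 3, 5, 7], [2, 6, 8], [4], [9]].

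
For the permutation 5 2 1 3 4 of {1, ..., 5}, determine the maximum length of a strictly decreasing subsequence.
3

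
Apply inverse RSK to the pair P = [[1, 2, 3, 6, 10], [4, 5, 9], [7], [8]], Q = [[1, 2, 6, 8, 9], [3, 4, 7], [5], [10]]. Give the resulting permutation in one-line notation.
Reverse the RSK construction: for i from n down to 1, find the cell of Q containing i, remove the entry at that cell from P, and reverse-bump it up through P; the value ejected from row 1 is w(i).

Step i=10: Q has 10 at row 4, column 1; remove 8 from row 4 of P and reverse-bump: 8 enters row 3 and ejects 7; 7 enters row 2 and ejects 5; 5 enters row 1 and ejects 3. So w(10) = 3. P is now [[1, 2, 5, 6, 10], [4, 7, 9], [8]].
Step i=9: Q has 9 at row 1, column 5; remove that cell from P, ejecting 10. So w(9) = 10. P is now [[1, 2, 5, 6], [4, 7, 9], [8]].
Step i=8: Q has 8 at row 1, column 4; remove that cell from P, ejecting 6. So w(8) = 6. P is now [[1, 2, 5], [4, 7, 9], [8]].
Step i=7: Q has 7 at row 2, column 3; remove 9 from row 2 of P and reverse-bump: 9 enters row 1 and ejects 5. So w(7) = 5. P is now [[1, 2, 9], [4, 7], [8]].
Step i=6: Q has 6 at row 1, column 3; remove that cell from P, ejecting 9. So w(6) = 9. P is now [[1, 2], [4, 7], [8]].
Step i=5: Q has 5 at row 3, column 1; remove 8 from row 3 of P and reverse-bump: 8 enters row 2 and ejects 7; 7 enters row 1 and ejects 2. So w(5) = 2. P is now [[1, 7], [4, 8]].
Step i=4: Q has 4 at row 2, column 2; remove 8 from row 2 of P and reverse-bump: 8 enters row 1 and ejects 7. So w(4) = 7. P is now [[1, 8], [4]].
Step i=3: Q has 3 at row 2, column 1; remove 4 from row 2 of P and reverse-bump: 4 enters row 1 and ejects 1. So w(3) = 1. P is now [[4, 8]].
Step i=2: Q has 2 at row 1, column 2; remove that cell from P, ejecting 8. So w(2) = 8. P is now [[4]].
Step i=1: Q has 1 at row 1, column 1; remove that cell from P, ejecting 4. So w(1) = 4. P is now [].

So w = 4 8 1 7 2 9 5 6 10 3.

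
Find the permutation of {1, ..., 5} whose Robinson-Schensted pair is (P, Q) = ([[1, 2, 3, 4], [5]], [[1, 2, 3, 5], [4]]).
1 2 5 3 4

Reverse the RSK construction: for i from n down to 1, find the cell of Q containing i, remove the entry at that cell from P, and reverse-bump it up through P; the value ejected from row 1 is w(i).

Step i=5: Q has 5 at row 1, column 4; remove that cell from P, ejecting 4. So w(5) = 4. P is now [[1, 2, 3], [5]].
Step i=4: Q has 4 at row 2, column 1; remove 5 from row 2 of P and reverse-bump: 5 enters row 1 and ejects 3. So w(4) = 3. P is now [[1, 2, 5]].
Step i=3: Q has 3 at row 1, column 3; remove that cell from P, ejecting 5. So w(3) = 5. P is now [[1, 2]].
Step i=2: Q has 2 at row 1, column 2; remove that cell from P, ejecting 2. So w(2) = 2. P is now [[1]].
Step i=1: Q has 1 at row 1, column 1; remove that cell from P, ejecting 1. So w(1) = 1. P is now [].

So w = 1 2 5 3 4.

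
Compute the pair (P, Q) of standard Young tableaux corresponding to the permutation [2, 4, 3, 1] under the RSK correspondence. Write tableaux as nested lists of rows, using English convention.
P = [[1, 3], [2], [4]], Q = [[1, 2], [3], [4]]

Insert each entry of the permutation into P by Schensted row insertion, recording in Q the position of each new cell.

Insert 2: appended to row 1. P = [[2]].
Insert 4: appended to row 1. P = [[2, 4]].
Insert 3: 3 bumps 4 from row 1; 4 starts row 2. P = [[2, 3], [4]].
Insert 1: 1 bumps 2 from row 1; 2 bumps 4 from row 2; 4 starts row 3. P = [[1, 3], [2], [4]].

So P = [[1, 3], [2], [4]], Q = [[1, 2], [3], [4]].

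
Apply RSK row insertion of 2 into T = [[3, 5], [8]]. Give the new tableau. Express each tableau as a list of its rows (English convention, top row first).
[[2, 5], [3], [8]]

In row 1, 2 replaces 3 (the leftmost entry greater than 2); 3 is bumped to row 2. In row 2, 3 replaces 8 (the leftmost entry greater than 3); 8 is bumped to row 3. 8 starts a new row 3. The new tableau is [[2, 5], [3], [8]].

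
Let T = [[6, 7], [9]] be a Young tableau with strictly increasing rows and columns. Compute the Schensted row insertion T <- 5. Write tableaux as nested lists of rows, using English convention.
In row 1, 5 replaces 6 (the leftmost entry greater than 5); 6 is bumped to row 2. In row 2, 6 replaces 9 (the leftmost entry greater than 6); 9 is bumped to row 3. 9 starts a new row 3. The new tableau is [[5, 7], [6], [9]].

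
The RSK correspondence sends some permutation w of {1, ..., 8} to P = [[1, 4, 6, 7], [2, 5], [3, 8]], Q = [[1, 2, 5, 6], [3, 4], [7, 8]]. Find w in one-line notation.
Reverse the RSK construction: for i from n down to 1, find the cell of Q containing i, remove the entry at that cell from P, and reverse-bump it up through P; the value ejected from row 1 is w(i).

Step i=8: Q has 8 at row 3, column 2; remove 8 from row 3 of P and reverse-bump: 8 enters row 2 and ejects 5; 5 enters row 1 and ejects 4. So w(8) = 4. P is now [[1, 5, 6, 7], [2, 8], [3]].
Step i=7: Q has 7 at row 3, column 1; remove 3 from row 3 of P and reverse-bump: 3 enters row 2 and ejects 2; 2 enters row 1 and ejects 1. So w(7) = 1. P is now [[2, 5, 6, 7], [3, 8]].
Step i=6: Q has 6 at row 1, column 4; remove that cell from P, ejecting 7. So w(6) = 7. P is now [[2, 5, 6], [3, 8]].
Step i=5: Q has 5 at row 1, column 3; remove that cell from P, ejecting 6. So w(5) = 6. P is now [[2, 5], [3, 8]].
Step i=4: Q has 4 at row 2, column 2; remove 8 from row 2 of P and reverse-bump: 8 enters row 1 and ejects 5. So w(4) = 5. P is now [[2, 8], [3]].
Step i=3: Q has 3 at row 2, column 1; remove 3 from row 2 of P and reverse-bump: 3 enters row 1 and ejects 2. So w(3) = 2. P is now [[3, 8]].
Step i=2: Q has 2 at row 1, column 2; remove that cell from P, ejecting 8. So w(2) = 8. P is now [[3]].
Step i=1: Q has 1 at row 1, column 1; remove that cell from P, ejecting 3. So w(1) = 3. P is now [].

So w = 3 8 2 5 6 7 1 4.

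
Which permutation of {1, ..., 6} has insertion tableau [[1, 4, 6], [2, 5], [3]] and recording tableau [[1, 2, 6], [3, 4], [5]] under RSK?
Reverse the RSK construction: for i from n down to 1, find the cell of Q containing i, remove the entry at that cell from P, and reverse-bump it up through P; the value ejected from row 1 is w(i).

Step i=6: Q has 6 at row 1, column 3; remove that cell from P, ejecting 6. So w(6) = 6. P is now [[1, 4], [2, 5], [3]].
Step i=5: Q has 5 at row 3, column 1; remove 3 from row 3 of P and reverse-bump: 3 enters row 2 and ejects 2; 2 enters row 1 and ejects 1. So w(5) = 1. P is now [[2, 4], [3, 5]].
Step i=4: Q has 4 at row 2, column 2; remove 5 from row 2 of P and reverse-bump: 5 enters row 1 and ejects 4. So w(4) = 4. P is now [[2, 5], [3]].
Step i=3: Q has 3 at row 2, column 1; remove 3 from row 2 of P and reverse-bump: 3 enters row 1 and ejects 2. So w(3) = 2. P is now [[3, 5]].
Step i=2: Q has 2 at row 1, column 2; remove that cell from P, ejecting 5. So w(2) = 5. P is now [[3]].
Step i=1: Q has 1 at row 1, column 1; remove that cell from P, ejecting 3. So w(1) = 3. P is now [].

So w = 3 5 2 4 1 6.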